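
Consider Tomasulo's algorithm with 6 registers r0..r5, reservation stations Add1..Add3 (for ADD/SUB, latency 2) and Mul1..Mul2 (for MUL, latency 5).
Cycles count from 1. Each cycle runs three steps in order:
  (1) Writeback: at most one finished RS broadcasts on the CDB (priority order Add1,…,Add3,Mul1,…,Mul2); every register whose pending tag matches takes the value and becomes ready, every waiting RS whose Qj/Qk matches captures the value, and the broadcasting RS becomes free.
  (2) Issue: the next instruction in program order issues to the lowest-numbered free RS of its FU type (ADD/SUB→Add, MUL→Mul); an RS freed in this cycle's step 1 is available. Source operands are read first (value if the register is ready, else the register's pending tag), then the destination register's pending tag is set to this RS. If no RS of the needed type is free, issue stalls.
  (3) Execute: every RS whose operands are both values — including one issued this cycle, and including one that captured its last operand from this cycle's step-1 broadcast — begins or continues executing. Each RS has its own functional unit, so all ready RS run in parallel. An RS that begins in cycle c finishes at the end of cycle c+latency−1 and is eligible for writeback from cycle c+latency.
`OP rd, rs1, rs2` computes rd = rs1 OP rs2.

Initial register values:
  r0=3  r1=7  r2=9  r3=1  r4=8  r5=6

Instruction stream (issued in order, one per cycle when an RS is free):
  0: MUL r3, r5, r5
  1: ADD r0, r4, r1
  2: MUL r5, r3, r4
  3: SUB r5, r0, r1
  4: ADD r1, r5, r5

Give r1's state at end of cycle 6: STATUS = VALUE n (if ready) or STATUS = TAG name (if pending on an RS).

c1: issue MUL r3<-Mul1 | r0:3,r1:7,r2:9,r3:Mul1,r4:8,r5:6
c2: issue ADD r0<-Add1 | r0:Add1,r1:7,r2:9,r3:Mul1,r4:8,r5:6
c3: issue MUL r5<-Mul2 | r0:Add1,r1:7,r2:9,r3:Mul1,r4:8,r5:Mul2
c4: CDB Add1=15; issue SUB r5<-Add1 | r0:15,r1:7,r2:9,r3:Mul1,r4:8,r5:Add1
c5: issue ADD r1<-Add2 | r0:15,r1:Add2,r2:9,r3:Mul1,r4:8,r5:Add1
c6: CDB Add1=8 | r0:15,r1:Add2,r2:9,r3:Mul1,r4:8,r5:8

STATUS = TAG Add2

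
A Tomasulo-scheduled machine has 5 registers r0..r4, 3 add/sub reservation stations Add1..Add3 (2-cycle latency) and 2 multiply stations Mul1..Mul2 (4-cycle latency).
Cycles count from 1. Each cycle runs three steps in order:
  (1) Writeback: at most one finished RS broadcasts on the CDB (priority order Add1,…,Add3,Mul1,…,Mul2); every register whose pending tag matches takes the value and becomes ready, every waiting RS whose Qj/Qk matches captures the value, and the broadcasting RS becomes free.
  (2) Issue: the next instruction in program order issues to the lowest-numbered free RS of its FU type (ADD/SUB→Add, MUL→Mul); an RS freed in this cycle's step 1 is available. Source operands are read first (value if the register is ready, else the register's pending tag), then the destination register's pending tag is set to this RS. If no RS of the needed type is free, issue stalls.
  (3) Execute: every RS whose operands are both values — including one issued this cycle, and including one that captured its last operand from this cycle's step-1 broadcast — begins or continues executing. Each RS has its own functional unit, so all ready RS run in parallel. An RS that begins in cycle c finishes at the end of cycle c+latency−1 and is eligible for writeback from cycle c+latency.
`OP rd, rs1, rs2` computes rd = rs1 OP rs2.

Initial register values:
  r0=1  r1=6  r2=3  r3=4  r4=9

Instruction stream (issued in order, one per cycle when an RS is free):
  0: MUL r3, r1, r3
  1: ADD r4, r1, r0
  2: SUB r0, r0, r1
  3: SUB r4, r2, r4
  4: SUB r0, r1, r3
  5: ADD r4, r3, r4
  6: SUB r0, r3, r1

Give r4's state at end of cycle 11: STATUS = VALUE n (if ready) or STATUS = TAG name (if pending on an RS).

STATUS = VALUE 20

cycle 1: issue MUL r3<-Mul1 // r0:1,r1:6,r2:3,r3:Mul1,r4:9
cycle 2: issue ADD r4<-Add1 // r0:1,r1:6,r2:3,r3:Mul1,r4:Add1
cycle 3: issue SUB r0<-Add2 // r0:Add2,r1:6,r2:3,r3:Mul1,r4:Add1
cycle 4: CDB Add1=7; issue SUB r4<-Add1 // r0:Add2,r1:6,r2:3,r3:Mul1,r4:Add1
cycle 5: CDB Add2=-5; issue SUB r0<-Add2 // r0:Add2,r1:6,r2:3,r3:Mul1,r4:Add1
cycle 6: CDB Add1=-4; issue ADD r4<-Add1 // r0:Add2,r1:6,r2:3,r3:Mul1,r4:Add1
cycle 7: CDB Mul1=24; issue SUB r0<-Add3 // r0:Add3,r1:6,r2:3,r3:24,r4:Add1
cycle 8: - // r0:Add3,r1:6,r2:3,r3:24,r4:Add1
cycle 9: CDB Add1=20 // r0:Add3,r1:6,r2:3,r3:24,r4:20
cycle 10: CDB Add2=-18 // r0:Add3,r1:6,r2:3,r3:24,r4:20
cycle 11: CDB Add3=18 // r0:18,r1:6,r2:3,r3:24,r4:20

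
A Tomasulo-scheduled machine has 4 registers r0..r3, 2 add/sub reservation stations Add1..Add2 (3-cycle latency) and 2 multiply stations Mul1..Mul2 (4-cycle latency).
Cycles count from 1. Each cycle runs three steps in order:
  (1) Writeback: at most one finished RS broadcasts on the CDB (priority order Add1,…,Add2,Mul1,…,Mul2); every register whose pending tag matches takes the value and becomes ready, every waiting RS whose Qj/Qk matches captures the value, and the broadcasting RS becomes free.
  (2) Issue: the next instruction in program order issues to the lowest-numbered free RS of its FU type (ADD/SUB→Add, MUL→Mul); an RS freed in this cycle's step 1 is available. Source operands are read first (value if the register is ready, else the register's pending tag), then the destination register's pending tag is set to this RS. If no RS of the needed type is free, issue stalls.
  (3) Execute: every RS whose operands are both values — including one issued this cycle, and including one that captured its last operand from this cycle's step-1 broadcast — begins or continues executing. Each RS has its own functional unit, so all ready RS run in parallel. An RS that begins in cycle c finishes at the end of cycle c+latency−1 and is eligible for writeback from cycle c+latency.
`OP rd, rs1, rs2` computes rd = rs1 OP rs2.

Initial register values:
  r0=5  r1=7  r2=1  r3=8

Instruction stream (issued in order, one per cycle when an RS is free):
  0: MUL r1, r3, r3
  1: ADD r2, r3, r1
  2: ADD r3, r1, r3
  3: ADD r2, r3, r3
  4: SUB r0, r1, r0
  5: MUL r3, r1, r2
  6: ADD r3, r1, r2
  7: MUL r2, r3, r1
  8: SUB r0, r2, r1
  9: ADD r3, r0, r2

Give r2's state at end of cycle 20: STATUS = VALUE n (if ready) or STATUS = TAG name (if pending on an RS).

STATUS = VALUE 13312

cycle 1: issue MUL r1<-Mul1 // r0:5,r1:Mul1,r2:1,r3:8
cycle 2: issue ADD r2<-Add1 // r0:5,r1:Mul1,r2:Add1,r3:8
cycle 3: issue ADD r3<-Add2 // r0:5,r1:Mul1,r2:Add1,r3:Add2
cycle 4: stall // r0:5,r1:Mul1,r2:Add1,r3:Add2
cycle 5: CDB Mul1=64; stall // r0:5,r1:64,r2:Add1,r3:Add2
cycle 6: stall // r0:5,r1:64,r2:Add1,r3:Add2
cycle 7: stall // r0:5,r1:64,r2:Add1,r3:Add2
cycle 8: CDB Add1=72; issue ADD r2<-Add1 // r0:5,r1:64,r2:Add1,r3:Add2
cycle 9: CDB Add2=72; issue SUB r0<-Add2 // r0:Add2,r1:64,r2:Add1,r3:72
cycle 10: issue MUL r3<-Mul1 // r0:Add2,r1:64,r2:Add1,r3:Mul1
cycle 11: stall // r0:Add2,r1:64,r2:Add1,r3:Mul1
cycle 12: CDB Add1=144; issue ADD r3<-Add1 // r0:Add2,r1:64,r2:144,r3:Add1
cycle 13: CDB Add2=59; issue MUL r2<-Mul2 // r0:59,r1:64,r2:Mul2,r3:Add1
cycle 14: issue SUB r0<-Add2 // r0:Add2,r1:64,r2:Mul2,r3:Add1
cycle 15: CDB Add1=208; issue ADD r3<-Add1 // r0:Add2,r1:64,r2:Mul2,r3:Add1
cycle 16: CDB Mul1=9216 // r0:Add2,r1:64,r2:Mul2,r3:Add1
cycle 17: - // r0:Add2,r1:64,r2:Mul2,r3:Add1
cycle 18: - // r0:Add2,r1:64,r2:Mul2,r3:Add1
cycle 19: CDB Mul2=13312 // r0:Add2,r1:64,r2:13312,r3:Add1
cycle 20: - // r0:Add2,r1:64,r2:13312,r3:Add1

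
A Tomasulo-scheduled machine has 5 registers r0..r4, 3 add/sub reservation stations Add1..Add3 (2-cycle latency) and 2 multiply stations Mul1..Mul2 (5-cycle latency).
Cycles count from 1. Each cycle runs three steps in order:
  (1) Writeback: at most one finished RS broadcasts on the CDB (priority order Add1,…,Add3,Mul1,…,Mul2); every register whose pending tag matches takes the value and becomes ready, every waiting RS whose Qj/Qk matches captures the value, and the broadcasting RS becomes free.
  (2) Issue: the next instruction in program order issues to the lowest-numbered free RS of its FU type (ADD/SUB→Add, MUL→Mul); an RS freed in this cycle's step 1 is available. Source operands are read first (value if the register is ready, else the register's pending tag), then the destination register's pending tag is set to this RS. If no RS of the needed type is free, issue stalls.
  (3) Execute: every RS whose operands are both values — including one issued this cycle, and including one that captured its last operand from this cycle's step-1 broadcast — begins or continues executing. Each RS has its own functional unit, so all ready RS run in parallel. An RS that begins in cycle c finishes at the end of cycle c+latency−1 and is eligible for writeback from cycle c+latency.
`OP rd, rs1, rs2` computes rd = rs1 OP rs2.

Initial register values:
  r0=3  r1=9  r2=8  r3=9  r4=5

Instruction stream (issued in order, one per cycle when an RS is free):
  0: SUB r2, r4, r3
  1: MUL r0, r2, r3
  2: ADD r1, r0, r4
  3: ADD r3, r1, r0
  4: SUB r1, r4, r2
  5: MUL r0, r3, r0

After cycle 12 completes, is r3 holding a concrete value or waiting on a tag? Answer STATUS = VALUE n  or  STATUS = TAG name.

c1: issue SUB r2<-Add1 | r0:3,r1:9,r2:Add1,r3:9,r4:5
c2: issue MUL r0<-Mul1 | r0:Mul1,r1:9,r2:Add1,r3:9,r4:5
c3: CDB Add1=-4; issue ADD r1<-Add1 | r0:Mul1,r1:Add1,r2:-4,r3:9,r4:5
c4: issue ADD r3<-Add2 | r0:Mul1,r1:Add1,r2:-4,r3:Add2,r4:5
c5: issue SUB r1<-Add3 | r0:Mul1,r1:Add3,r2:-4,r3:Add2,r4:5
c6: issue MUL r0<-Mul2 | r0:Mul2,r1:Add3,r2:-4,r3:Add2,r4:5
c7: CDB Add3=9 | r0:Mul2,r1:9,r2:-4,r3:Add2,r4:5
c8: CDB Mul1=-36 | r0:Mul2,r1:9,r2:-4,r3:Add2,r4:5
c9: - | r0:Mul2,r1:9,r2:-4,r3:Add2,r4:5
c10: CDB Add1=-31 | r0:Mul2,r1:9,r2:-4,r3:Add2,r4:5
c11: - | r0:Mul2,r1:9,r2:-4,r3:Add2,r4:5
c12: CDB Add2=-67 | r0:Mul2,r1:9,r2:-4,r3:-67,r4:5

STATUS = VALUE -67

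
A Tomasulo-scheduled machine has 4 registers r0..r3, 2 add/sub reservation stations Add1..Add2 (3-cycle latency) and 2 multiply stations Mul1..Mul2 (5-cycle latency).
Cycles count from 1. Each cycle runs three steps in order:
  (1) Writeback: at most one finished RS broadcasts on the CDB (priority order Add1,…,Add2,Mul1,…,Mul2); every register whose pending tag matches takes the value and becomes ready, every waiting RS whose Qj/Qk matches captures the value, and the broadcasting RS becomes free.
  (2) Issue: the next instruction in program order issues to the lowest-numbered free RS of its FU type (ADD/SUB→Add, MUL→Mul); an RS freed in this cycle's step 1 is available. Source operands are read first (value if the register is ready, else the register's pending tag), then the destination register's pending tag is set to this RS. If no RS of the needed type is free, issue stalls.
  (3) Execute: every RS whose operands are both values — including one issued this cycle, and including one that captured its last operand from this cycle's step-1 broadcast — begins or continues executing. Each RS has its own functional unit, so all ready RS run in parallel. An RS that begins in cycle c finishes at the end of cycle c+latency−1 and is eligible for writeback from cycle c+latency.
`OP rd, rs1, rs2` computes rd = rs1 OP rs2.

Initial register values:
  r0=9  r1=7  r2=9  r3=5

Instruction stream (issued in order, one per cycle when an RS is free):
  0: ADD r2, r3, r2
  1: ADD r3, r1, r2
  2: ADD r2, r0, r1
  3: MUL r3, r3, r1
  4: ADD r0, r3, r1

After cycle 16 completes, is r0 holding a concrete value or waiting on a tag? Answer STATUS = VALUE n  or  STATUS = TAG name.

STATUS = VALUE 154

cycle 1: issue ADD r2<-Add1 // r0:9,r1:7,r2:Add1,r3:5
cycle 2: issue ADD r3<-Add2 // r0:9,r1:7,r2:Add1,r3:Add2
cycle 3: stall // r0:9,r1:7,r2:Add1,r3:Add2
cycle 4: CDB Add1=14; issue ADD r2<-Add1 // r0:9,r1:7,r2:Add1,r3:Add2
cycle 5: issue MUL r3<-Mul1 // r0:9,r1:7,r2:Add1,r3:Mul1
cycle 6: stall // r0:9,r1:7,r2:Add1,r3:Mul1
cycle 7: CDB Add1=16; issue ADD r0<-Add1 // r0:Add1,r1:7,r2:16,r3:Mul1
cycle 8: CDB Add2=21 // r0:Add1,r1:7,r2:16,r3:Mul1
cycle 9: - // r0:Add1,r1:7,r2:16,r3:Mul1
cycle 10: - // r0:Add1,r1:7,r2:16,r3:Mul1
cycle 11: - // r0:Add1,r1:7,r2:16,r3:Mul1
cycle 12: - // r0:Add1,r1:7,r2:16,r3:Mul1
cycle 13: CDB Mul1=147 // r0:Add1,r1:7,r2:16,r3:147
cycle 14: - // r0:Add1,r1:7,r2:16,r3:147
cycle 15: - // r0:Add1,r1:7,r2:16,r3:147
cycle 16: CDB Add1=154 // r0:154,r1:7,r2:16,r3:147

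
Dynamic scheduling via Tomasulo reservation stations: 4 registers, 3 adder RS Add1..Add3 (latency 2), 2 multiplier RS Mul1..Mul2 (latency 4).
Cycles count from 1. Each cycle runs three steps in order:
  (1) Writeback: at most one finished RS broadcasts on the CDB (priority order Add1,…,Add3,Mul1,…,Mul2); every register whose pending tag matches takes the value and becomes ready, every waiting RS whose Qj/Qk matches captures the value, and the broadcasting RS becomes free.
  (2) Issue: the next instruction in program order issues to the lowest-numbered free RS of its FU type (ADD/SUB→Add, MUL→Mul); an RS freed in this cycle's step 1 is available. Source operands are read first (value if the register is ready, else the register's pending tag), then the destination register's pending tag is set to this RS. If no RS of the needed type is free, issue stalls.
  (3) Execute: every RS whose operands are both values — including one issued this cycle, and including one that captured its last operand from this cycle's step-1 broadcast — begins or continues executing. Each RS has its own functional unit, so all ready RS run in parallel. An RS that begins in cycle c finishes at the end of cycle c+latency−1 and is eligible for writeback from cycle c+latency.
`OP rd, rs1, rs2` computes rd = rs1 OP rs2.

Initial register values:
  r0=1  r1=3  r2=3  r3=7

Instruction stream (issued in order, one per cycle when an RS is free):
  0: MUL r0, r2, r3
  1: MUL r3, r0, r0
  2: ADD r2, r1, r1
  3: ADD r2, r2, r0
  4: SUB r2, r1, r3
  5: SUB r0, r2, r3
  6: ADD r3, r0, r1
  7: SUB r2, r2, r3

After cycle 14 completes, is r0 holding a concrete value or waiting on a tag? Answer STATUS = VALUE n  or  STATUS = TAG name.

STATUS = VALUE -879

cycle 1: issue MUL r0<-Mul1 // r0:Mul1,r1:3,r2:3,r3:7
cycle 2: issue MUL r3<-Mul2 // r0:Mul1,r1:3,r2:3,r3:Mul2
cycle 3: issue ADD r2<-Add1 // r0:Mul1,r1:3,r2:Add1,r3:Mul2
cycle 4: issue ADD r2<-Add2 // r0:Mul1,r1:3,r2:Add2,r3:Mul2
cycle 5: CDB Add1=6; issue SUB r2<-Add1 // r0:Mul1,r1:3,r2:Add1,r3:Mul2
cycle 6: CDB Mul1=21; issue SUB r0<-Add3 // r0:Add3,r1:3,r2:Add1,r3:Mul2
cycle 7: stall // r0:Add3,r1:3,r2:Add1,r3:Mul2
cycle 8: CDB Add2=27; issue ADD r3<-Add2 // r0:Add3,r1:3,r2:Add1,r3:Add2
cycle 9: stall // r0:Add3,r1:3,r2:Add1,r3:Add2
cycle 10: CDB Mul2=441; stall // r0:Add3,r1:3,r2:Add1,r3:Add2
cycle 11: stall // r0:Add3,r1:3,r2:Add1,r3:Add2
cycle 12: CDB Add1=-438; issue SUB r2<-Add1 // r0:Add3,r1:3,r2:Add1,r3:Add2
cycle 13: - // r0:Add3,r1:3,r2:Add1,r3:Add2
cycle 14: CDB Add3=-879 // r0:-879,r1:3,r2:Add1,r3:Add2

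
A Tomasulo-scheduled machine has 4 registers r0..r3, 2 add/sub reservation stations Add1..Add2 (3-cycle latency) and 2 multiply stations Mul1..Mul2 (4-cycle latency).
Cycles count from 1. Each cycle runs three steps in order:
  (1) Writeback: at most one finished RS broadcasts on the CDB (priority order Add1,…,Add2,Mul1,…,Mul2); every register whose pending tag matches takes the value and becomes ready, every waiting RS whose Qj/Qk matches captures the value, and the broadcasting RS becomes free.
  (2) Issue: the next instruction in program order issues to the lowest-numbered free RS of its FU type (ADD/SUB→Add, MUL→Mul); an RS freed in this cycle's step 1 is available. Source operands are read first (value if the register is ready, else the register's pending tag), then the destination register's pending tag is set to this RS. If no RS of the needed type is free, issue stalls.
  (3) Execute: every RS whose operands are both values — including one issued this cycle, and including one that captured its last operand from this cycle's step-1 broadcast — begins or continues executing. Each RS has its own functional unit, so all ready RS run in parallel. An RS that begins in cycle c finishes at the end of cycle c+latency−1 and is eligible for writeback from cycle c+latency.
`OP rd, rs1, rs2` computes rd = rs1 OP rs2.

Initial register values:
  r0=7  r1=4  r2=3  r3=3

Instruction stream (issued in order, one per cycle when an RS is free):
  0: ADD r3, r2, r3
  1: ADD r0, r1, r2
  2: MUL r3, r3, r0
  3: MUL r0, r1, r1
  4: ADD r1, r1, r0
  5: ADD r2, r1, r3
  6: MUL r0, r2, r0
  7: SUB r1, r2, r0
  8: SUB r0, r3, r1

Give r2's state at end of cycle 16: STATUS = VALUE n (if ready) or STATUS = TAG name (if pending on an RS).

  c1: issue ADD r3<-Add1  regs: r0:7,r1:4,r2:3,r3:Add1
  c2: issue ADD r0<-Add2  regs: r0:Add2,r1:4,r2:3,r3:Add1
  c3: issue MUL r3<-Mul1  regs: r0:Add2,r1:4,r2:3,r3:Mul1
  c4: CDB Add1=6; issue MUL r0<-Mul2  regs: r0:Mul2,r1:4,r2:3,r3:Mul1
  c5: CDB Add2=7; issue ADD r1<-Add1  regs: r0:Mul2,r1:Add1,r2:3,r3:Mul1
  c6: issue ADD r2<-Add2  regs: r0:Mul2,r1:Add1,r2:Add2,r3:Mul1
  c7: stall  regs: r0:Mul2,r1:Add1,r2:Add2,r3:Mul1
  c8: CDB Mul2=16; issue MUL r0<-Mul2  regs: r0:Mul2,r1:Add1,r2:Add2,r3:Mul1
  c9: CDB Mul1=42; stall  regs: r0:Mul2,r1:Add1,r2:Add2,r3:42
  c10: stall  regs: r0:Mul2,r1:Add1,r2:Add2,r3:42
  c11: CDB Add1=20; issue SUB r1<-Add1  regs: r0:Mul2,r1:Add1,r2:Add2,r3:42
  c12: stall  regs: r0:Mul2,r1:Add1,r2:Add2,r3:42
  c13: stall  regs: r0:Mul2,r1:Add1,r2:Add2,r3:42
  c14: CDB Add2=62; issue SUB r0<-Add2  regs: r0:Add2,r1:Add1,r2:62,r3:42
  c15: -  regs: r0:Add2,r1:Add1,r2:62,r3:42
  c16: -  regs: r0:Add2,r1:Add1,r2:62,r3:42

STATUS = VALUE 62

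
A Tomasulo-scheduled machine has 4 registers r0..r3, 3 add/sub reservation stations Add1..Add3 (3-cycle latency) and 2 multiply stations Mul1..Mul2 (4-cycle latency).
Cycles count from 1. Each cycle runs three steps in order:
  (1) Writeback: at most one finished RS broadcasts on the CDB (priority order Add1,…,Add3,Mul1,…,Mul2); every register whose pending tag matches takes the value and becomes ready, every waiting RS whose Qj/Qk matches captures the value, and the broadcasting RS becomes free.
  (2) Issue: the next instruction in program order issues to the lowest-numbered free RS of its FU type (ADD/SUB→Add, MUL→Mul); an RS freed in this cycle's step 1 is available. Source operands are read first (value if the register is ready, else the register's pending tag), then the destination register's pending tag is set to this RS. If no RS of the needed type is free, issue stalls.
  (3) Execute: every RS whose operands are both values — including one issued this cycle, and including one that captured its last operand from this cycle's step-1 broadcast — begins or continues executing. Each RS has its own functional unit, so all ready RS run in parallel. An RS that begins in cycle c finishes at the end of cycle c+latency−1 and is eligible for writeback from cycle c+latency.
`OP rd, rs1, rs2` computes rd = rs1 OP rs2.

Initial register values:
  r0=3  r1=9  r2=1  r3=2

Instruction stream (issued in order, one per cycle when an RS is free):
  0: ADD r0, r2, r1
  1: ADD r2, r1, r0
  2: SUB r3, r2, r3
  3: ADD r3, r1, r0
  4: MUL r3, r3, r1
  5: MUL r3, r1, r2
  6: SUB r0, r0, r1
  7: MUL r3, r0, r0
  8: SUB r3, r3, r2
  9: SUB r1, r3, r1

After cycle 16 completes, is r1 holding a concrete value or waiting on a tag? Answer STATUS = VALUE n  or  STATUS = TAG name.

cycle 1: issue ADD r0<-Add1 // r0:Add1,r1:9,r2:1,r3:2
cycle 2: issue ADD r2<-Add2 // r0:Add1,r1:9,r2:Add2,r3:2
cycle 3: issue SUB r3<-Add3 // r0:Add1,r1:9,r2:Add2,r3:Add3
cycle 4: CDB Add1=10; issue ADD r3<-Add1 // r0:10,r1:9,r2:Add2,r3:Add1
cycle 5: issue MUL r3<-Mul1 // r0:10,r1:9,r2:Add2,r3:Mul1
cycle 6: issue MUL r3<-Mul2 // r0:10,r1:9,r2:Add2,r3:Mul2
cycle 7: CDB Add1=19; issue SUB r0<-Add1 // r0:Add1,r1:9,r2:Add2,r3:Mul2
cycle 8: CDB Add2=19; stall // r0:Add1,r1:9,r2:19,r3:Mul2
cycle 9: stall // r0:Add1,r1:9,r2:19,r3:Mul2
cycle 10: CDB Add1=1; stall // r0:1,r1:9,r2:19,r3:Mul2
cycle 11: CDB Add3=17; stall // r0:1,r1:9,r2:19,r3:Mul2
cycle 12: CDB Mul1=171; issue MUL r3<-Mul1 // r0:1,r1:9,r2:19,r3:Mul1
cycle 13: CDB Mul2=171; issue SUB r3<-Add1 // r0:1,r1:9,r2:19,r3:Add1
cycle 14: issue SUB r1<-Add2 // r0:1,r1:Add2,r2:19,r3:Add1
cycle 15: - // r0:1,r1:Add2,r2:19,r3:Add1
cycle 16: CDB Mul1=1 // r0:1,r1:Add2,r2:19,r3:Add1

STATUS = TAG Add2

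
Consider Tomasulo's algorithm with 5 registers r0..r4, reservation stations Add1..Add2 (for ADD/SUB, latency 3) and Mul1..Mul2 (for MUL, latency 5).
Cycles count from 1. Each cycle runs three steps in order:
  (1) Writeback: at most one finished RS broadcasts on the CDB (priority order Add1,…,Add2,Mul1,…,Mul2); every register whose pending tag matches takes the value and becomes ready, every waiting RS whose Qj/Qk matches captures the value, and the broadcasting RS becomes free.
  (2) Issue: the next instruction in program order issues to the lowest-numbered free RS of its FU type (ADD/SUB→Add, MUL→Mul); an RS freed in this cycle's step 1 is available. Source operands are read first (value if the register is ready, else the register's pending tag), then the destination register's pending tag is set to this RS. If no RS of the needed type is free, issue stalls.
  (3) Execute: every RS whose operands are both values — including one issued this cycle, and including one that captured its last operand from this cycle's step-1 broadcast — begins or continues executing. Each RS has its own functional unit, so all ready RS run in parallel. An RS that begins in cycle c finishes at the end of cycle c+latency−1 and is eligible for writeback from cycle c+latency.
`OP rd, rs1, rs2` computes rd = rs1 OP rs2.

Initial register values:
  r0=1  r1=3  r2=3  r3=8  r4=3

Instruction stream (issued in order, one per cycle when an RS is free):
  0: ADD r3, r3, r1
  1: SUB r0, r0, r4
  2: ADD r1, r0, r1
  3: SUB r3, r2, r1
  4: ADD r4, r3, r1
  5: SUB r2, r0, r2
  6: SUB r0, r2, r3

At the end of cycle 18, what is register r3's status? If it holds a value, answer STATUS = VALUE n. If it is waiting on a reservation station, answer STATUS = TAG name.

cycle 1: issue ADD r3<-Add1 // r0:1,r1:3,r2:3,r3:Add1,r4:3
cycle 2: issue SUB r0<-Add2 // r0:Add2,r1:3,r2:3,r3:Add1,r4:3
cycle 3: stall // r0:Add2,r1:3,r2:3,r3:Add1,r4:3
cycle 4: CDB Add1=11; issue ADD r1<-Add1 // r0:Add2,r1:Add1,r2:3,r3:11,r4:3
cycle 5: CDB Add2=-2; issue SUB r3<-Add2 // r0:-2,r1:Add1,r2:3,r3:Add2,r4:3
cycle 6: stall // r0:-2,r1:Add1,r2:3,r3:Add2,r4:3
cycle 7: stall // r0:-2,r1:Add1,r2:3,r3:Add2,r4:3
cycle 8: CDB Add1=1; issue ADD r4<-Add1 // r0:-2,r1:1,r2:3,r3:Add2,r4:Add1
cycle 9: stall // r0:-2,r1:1,r2:3,r3:Add2,r4:Add1
cycle 10: stall // r0:-2,r1:1,r2:3,r3:Add2,r4:Add1
cycle 11: CDB Add2=2; issue SUB r2<-Add2 // r0:-2,r1:1,r2:Add2,r3:2,r4:Add1
cycle 12: stall // r0:-2,r1:1,r2:Add2,r3:2,r4:Add1
cycle 13: stall // r0:-2,r1:1,r2:Add2,r3:2,r4:Add1
cycle 14: CDB Add1=3; issue SUB r0<-Add1 // r0:Add1,r1:1,r2:Add2,r3:2,r4:3
cycle 15: CDB Add2=-5 // r0:Add1,r1:1,r2:-5,r3:2,r4:3
cycle 16: - // r0:Add1,r1:1,r2:-5,r3:2,r4:3
cycle 17: - // r0:Add1,r1:1,r2:-5,r3:2,r4:3
cycle 18: CDB Add1=-7 // r0:-7,r1:1,r2:-5,r3:2,r4:3

STATUS = VALUE 2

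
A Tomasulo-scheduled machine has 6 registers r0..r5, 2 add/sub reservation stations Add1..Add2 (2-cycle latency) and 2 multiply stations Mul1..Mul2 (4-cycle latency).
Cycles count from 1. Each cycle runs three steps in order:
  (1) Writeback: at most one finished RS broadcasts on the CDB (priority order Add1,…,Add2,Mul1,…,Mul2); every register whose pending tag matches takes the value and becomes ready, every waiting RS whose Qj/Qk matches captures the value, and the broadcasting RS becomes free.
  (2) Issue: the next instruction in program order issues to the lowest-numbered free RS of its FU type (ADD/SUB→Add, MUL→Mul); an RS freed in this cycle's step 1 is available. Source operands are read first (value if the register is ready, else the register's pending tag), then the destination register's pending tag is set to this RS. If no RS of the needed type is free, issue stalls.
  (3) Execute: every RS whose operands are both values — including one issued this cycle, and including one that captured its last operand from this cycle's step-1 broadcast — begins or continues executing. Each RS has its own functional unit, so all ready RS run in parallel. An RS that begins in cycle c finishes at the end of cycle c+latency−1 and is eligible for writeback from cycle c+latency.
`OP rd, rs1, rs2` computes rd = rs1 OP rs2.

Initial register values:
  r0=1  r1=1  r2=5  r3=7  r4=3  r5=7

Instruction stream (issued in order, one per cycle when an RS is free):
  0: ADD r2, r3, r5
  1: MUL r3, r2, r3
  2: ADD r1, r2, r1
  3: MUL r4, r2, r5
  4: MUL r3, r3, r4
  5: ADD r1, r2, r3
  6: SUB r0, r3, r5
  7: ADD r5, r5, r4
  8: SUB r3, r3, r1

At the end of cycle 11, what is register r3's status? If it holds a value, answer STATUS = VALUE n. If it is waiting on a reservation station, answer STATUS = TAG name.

STATUS = TAG Mul1

cycle 1: issue ADD r2<-Add1 // r0:1,r1:1,r2:Add1,r3:7,r4:3,r5:7
cycle 2: issue MUL r3<-Mul1 // r0:1,r1:1,r2:Add1,r3:Mul1,r4:3,r5:7
cycle 3: CDB Add1=14; issue ADD r1<-Add1 // r0:1,r1:Add1,r2:14,r3:Mul1,r4:3,r5:7
cycle 4: issue MUL r4<-Mul2 // r0:1,r1:Add1,r2:14,r3:Mul1,r4:Mul2,r5:7
cycle 5: CDB Add1=15; stall // r0:1,r1:15,r2:14,r3:Mul1,r4:Mul2,r5:7
cycle 6: stall // r0:1,r1:15,r2:14,r3:Mul1,r4:Mul2,r5:7
cycle 7: CDB Mul1=98; issue MUL r3<-Mul1 // r0:1,r1:15,r2:14,r3:Mul1,r4:Mul2,r5:7
cycle 8: CDB Mul2=98; issue ADD r1<-Add1 // r0:1,r1:Add1,r2:14,r3:Mul1,r4:98,r5:7
cycle 9: issue SUB r0<-Add2 // r0:Add2,r1:Add1,r2:14,r3:Mul1,r4:98,r5:7
cycle 10: stall // r0:Add2,r1:Add1,r2:14,r3:Mul1,r4:98,r5:7
cycle 11: stall // r0:Add2,r1:Add1,r2:14,r3:Mul1,r4:98,r5:7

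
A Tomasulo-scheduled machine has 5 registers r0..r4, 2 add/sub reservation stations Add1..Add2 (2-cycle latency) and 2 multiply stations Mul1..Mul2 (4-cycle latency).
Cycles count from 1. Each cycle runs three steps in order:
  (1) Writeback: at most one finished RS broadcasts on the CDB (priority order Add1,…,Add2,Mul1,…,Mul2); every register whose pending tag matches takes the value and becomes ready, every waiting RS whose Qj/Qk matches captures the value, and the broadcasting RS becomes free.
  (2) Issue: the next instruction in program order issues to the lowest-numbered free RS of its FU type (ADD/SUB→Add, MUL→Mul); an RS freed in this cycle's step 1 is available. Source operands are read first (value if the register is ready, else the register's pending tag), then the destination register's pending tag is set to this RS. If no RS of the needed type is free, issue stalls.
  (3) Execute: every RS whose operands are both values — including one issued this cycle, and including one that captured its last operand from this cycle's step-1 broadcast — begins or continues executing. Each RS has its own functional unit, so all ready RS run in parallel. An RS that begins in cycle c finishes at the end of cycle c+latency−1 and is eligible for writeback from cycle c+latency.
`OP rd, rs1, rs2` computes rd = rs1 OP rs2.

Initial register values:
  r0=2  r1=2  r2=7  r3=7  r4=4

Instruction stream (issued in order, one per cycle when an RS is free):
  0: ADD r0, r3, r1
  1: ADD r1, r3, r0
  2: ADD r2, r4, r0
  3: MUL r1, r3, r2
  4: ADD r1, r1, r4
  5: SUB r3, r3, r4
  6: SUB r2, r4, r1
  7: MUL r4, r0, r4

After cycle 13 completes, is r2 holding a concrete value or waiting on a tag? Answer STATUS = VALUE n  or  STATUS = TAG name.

cycle 1: issue ADD r0<-Add1 // r0:Add1,r1:2,r2:7,r3:7,r4:4
cycle 2: issue ADD r1<-Add2 // r0:Add1,r1:Add2,r2:7,r3:7,r4:4
cycle 3: CDB Add1=9; issue ADD r2<-Add1 // r0:9,r1:Add2,r2:Add1,r3:7,r4:4
cycle 4: issue MUL r1<-Mul1 // r0:9,r1:Mul1,r2:Add1,r3:7,r4:4
cycle 5: CDB Add1=13; issue ADD r1<-Add1 // r0:9,r1:Add1,r2:13,r3:7,r4:4
cycle 6: CDB Add2=16; issue SUB r3<-Add2 // r0:9,r1:Add1,r2:13,r3:Add2,r4:4
cycle 7: stall // r0:9,r1:Add1,r2:13,r3:Add2,r4:4
cycle 8: CDB Add2=3; issue SUB r2<-Add2 // r0:9,r1:Add1,r2:Add2,r3:3,r4:4
cycle 9: CDB Mul1=91; issue MUL r4<-Mul1 // r0:9,r1:Add1,r2:Add2,r3:3,r4:Mul1
cycle 10: - // r0:9,r1:Add1,r2:Add2,r3:3,r4:Mul1
cycle 11: CDB Add1=95 // r0:9,r1:95,r2:Add2,r3:3,r4:Mul1
cycle 12: - // r0:9,r1:95,r2:Add2,r3:3,r4:Mul1
cycle 13: CDB Add2=-91 // r0:9,r1:95,r2:-91,r3:3,r4:Mul1

STATUS = VALUE -91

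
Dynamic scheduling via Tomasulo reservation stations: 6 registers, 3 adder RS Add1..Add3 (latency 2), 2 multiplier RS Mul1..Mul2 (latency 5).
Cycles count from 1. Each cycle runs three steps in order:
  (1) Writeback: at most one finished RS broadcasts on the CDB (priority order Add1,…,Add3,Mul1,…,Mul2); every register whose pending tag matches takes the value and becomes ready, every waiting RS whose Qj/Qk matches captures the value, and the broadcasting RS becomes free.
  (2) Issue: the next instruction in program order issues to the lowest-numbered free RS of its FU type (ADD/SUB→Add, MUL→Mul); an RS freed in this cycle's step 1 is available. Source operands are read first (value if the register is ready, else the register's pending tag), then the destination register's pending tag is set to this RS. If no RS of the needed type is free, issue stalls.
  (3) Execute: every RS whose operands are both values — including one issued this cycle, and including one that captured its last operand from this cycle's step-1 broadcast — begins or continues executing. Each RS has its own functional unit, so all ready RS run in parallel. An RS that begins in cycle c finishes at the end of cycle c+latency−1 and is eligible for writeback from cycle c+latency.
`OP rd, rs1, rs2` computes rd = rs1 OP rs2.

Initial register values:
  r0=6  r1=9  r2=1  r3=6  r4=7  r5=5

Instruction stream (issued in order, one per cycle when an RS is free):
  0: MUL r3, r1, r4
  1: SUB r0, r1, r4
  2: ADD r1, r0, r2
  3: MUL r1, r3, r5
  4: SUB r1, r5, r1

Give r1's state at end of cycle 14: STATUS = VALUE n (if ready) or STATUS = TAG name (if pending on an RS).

STATUS = VALUE -310

c1: issue MUL r3<-Mul1 | r0:6,r1:9,r2:1,r3:Mul1,r4:7,r5:5
c2: issue SUB r0<-Add1 | r0:Add1,r1:9,r2:1,r3:Mul1,r4:7,r5:5
c3: issue ADD r1<-Add2 | r0:Add1,r1:Add2,r2:1,r3:Mul1,r4:7,r5:5
c4: CDB Add1=2; issue MUL r1<-Mul2 | r0:2,r1:Mul2,r2:1,r3:Mul1,r4:7,r5:5
c5: issue SUB r1<-Add1 | r0:2,r1:Add1,r2:1,r3:Mul1,r4:7,r5:5
c6: CDB Add2=3 | r0:2,r1:Add1,r2:1,r3:Mul1,r4:7,r5:5
c7: CDB Mul1=63 | r0:2,r1:Add1,r2:1,r3:63,r4:7,r5:5
c8: - | r0:2,r1:Add1,r2:1,r3:63,r4:7,r5:5
c9: - | r0:2,r1:Add1,r2:1,r3:63,r4:7,r5:5
c10: - | r0:2,r1:Add1,r2:1,r3:63,r4:7,r5:5
c11: - | r0:2,r1:Add1,r2:1,r3:63,r4:7,r5:5
c12: CDB Mul2=315 | r0:2,r1:Add1,r2:1,r3:63,r4:7,r5:5
c13: - | r0:2,r1:Add1,r2:1,r3:63,r4:7,r5:5
c14: CDB Add1=-310 | r0:2,r1:-310,r2:1,r3:63,r4:7,r5:5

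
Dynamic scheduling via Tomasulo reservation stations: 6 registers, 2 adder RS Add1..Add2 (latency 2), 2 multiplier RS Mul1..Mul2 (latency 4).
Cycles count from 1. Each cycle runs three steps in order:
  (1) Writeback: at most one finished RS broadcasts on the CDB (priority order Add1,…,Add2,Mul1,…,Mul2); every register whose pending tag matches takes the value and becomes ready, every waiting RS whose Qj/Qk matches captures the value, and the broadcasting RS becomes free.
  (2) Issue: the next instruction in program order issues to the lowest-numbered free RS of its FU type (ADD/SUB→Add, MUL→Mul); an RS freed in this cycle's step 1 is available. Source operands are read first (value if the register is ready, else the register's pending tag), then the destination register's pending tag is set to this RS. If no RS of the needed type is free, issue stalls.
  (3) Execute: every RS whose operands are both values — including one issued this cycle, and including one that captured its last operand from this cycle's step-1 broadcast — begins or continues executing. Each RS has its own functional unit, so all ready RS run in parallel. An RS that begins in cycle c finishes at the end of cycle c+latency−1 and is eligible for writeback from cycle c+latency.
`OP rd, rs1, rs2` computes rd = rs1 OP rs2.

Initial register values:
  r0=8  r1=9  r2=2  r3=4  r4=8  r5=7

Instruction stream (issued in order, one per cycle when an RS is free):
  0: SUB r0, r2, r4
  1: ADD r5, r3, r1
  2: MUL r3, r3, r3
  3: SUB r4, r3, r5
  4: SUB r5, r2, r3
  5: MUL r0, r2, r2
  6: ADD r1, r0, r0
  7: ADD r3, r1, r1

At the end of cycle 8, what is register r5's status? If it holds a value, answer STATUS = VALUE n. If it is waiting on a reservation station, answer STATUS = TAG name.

  c1: issue SUB r0<-Add1  regs: r0:Add1,r1:9,r2:2,r3:4,r4:8,r5:7
  c2: issue ADD r5<-Add2  regs: r0:Add1,r1:9,r2:2,r3:4,r4:8,r5:Add2
  c3: CDB Add1=-6; issue MUL r3<-Mul1  regs: r0:-6,r1:9,r2:2,r3:Mul1,r4:8,r5:Add2
  c4: CDB Add2=13; issue SUB r4<-Add1  regs: r0:-6,r1:9,r2:2,r3:Mul1,r4:Add1,r5:13
  c5: issue SUB r5<-Add2  regs: r0:-6,r1:9,r2:2,r3:Mul1,r4:Add1,r5:Add2
  c6: issue MUL r0<-Mul2  regs: r0:Mul2,r1:9,r2:2,r3:Mul1,r4:Add1,r5:Add2
  c7: CDB Mul1=16; stall  regs: r0:Mul2,r1:9,r2:2,r3:16,r4:Add1,r5:Add2
  c8: stall  regs: r0:Mul2,r1:9,r2:2,r3:16,r4:Add1,r5:Add2

STATUS = TAG Add2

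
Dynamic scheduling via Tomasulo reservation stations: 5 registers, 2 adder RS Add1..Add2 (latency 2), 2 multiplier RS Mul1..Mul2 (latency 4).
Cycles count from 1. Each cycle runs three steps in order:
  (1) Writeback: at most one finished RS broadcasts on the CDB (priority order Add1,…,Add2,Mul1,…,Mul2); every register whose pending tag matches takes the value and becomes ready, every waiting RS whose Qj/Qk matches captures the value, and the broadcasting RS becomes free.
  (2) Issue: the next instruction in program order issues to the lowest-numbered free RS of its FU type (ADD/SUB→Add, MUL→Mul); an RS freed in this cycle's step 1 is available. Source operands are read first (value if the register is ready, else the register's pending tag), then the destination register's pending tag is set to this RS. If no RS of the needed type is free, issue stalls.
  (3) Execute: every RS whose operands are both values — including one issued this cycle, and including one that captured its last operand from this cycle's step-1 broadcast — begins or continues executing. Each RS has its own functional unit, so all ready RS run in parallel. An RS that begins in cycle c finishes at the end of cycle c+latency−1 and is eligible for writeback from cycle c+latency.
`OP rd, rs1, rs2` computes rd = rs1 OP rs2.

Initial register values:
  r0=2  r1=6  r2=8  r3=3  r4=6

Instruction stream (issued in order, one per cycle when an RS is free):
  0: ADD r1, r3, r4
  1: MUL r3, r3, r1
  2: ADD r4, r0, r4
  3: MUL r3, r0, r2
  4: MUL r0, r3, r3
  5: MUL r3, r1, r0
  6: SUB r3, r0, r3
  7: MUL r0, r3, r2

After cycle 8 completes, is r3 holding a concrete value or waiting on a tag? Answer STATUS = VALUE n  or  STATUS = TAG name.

c1: issue ADD r1<-Add1 | r0:2,r1:Add1,r2:8,r3:3,r4:6
c2: issue MUL r3<-Mul1 | r0:2,r1:Add1,r2:8,r3:Mul1,r4:6
c3: CDB Add1=9; issue ADD r4<-Add1 | r0:2,r1:9,r2:8,r3:Mul1,r4:Add1
c4: issue MUL r3<-Mul2 | r0:2,r1:9,r2:8,r3:Mul2,r4:Add1
c5: CDB Add1=8; stall | r0:2,r1:9,r2:8,r3:Mul2,r4:8
c6: stall | r0:2,r1:9,r2:8,r3:Mul2,r4:8
c7: CDB Mul1=27; issue MUL r0<-Mul1 | r0:Mul1,r1:9,r2:8,r3:Mul2,r4:8
c8: CDB Mul2=16; issue MUL r3<-Mul2 | r0:Mul1,r1:9,r2:8,r3:Mul2,r4:8

STATUS = TAG Mul2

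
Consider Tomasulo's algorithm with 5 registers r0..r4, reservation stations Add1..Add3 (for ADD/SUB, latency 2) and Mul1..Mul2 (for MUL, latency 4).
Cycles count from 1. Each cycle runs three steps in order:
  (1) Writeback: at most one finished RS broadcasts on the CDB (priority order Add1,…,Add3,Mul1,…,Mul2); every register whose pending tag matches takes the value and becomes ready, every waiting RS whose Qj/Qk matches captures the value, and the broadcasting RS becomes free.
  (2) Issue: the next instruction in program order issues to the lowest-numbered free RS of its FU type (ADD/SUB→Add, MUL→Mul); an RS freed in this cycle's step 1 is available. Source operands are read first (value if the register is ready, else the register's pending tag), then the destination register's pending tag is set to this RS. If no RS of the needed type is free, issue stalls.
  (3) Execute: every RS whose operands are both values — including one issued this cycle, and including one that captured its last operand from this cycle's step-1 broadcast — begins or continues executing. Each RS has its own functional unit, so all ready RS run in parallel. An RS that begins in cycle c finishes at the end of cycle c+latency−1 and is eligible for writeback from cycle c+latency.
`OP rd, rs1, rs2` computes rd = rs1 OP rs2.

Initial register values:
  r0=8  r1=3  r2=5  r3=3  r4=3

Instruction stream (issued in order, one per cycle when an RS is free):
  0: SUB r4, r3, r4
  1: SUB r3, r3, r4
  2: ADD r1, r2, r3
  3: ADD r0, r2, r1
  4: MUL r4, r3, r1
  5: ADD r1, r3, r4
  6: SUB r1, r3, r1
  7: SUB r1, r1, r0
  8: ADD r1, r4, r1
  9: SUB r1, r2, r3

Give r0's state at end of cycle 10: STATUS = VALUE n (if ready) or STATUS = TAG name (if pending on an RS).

STATUS = VALUE 13

cycle 1: issue SUB r4<-Add1 // r0:8,r1:3,r2:5,r3:3,r4:Add1
cycle 2: issue SUB r3<-Add2 // r0:8,r1:3,r2:5,r3:Add2,r4:Add1
cycle 3: CDB Add1=0; issue ADD r1<-Add1 // r0:8,r1:Add1,r2:5,r3:Add2,r4:0
cycle 4: issue ADD r0<-Add3 // r0:Add3,r1:Add1,r2:5,r3:Add2,r4:0
cycle 5: CDB Add2=3; issue MUL r4<-Mul1 // r0:Add3,r1:Add1,r2:5,r3:3,r4:Mul1
cycle 6: issue ADD r1<-Add2 // r0:Add3,r1:Add2,r2:5,r3:3,r4:Mul1
cycle 7: CDB Add1=8; issue SUB r1<-Add1 // r0:Add3,r1:Add1,r2:5,r3:3,r4:Mul1
cycle 8: stall // r0:Add3,r1:Add1,r2:5,r3:3,r4:Mul1
cycle 9: CDB Add3=13; issue SUB r1<-Add3 // r0:13,r1:Add3,r2:5,r3:3,r4:Mul1
cycle 10: stall // r0:13,r1:Add3,r2:5,r3:3,r4:Mul1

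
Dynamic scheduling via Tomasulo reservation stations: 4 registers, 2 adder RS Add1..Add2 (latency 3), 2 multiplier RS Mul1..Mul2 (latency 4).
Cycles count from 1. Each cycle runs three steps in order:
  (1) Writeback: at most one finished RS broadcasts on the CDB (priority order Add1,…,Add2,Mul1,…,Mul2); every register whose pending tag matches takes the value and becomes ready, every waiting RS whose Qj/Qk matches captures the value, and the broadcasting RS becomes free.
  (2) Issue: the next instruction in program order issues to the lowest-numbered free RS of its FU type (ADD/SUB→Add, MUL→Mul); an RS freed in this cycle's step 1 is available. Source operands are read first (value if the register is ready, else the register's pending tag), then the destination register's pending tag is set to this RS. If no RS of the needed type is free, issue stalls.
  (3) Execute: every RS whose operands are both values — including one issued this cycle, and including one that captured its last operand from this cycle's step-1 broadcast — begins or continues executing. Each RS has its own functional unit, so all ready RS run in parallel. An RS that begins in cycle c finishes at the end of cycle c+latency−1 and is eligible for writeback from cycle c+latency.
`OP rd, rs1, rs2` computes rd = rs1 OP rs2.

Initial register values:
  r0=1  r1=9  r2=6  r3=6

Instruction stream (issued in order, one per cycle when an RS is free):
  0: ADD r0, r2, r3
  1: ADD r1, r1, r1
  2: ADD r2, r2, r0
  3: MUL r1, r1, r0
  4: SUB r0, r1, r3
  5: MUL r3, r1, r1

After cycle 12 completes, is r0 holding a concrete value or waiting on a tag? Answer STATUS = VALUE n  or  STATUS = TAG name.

STATUS = VALUE 210

c1: issue ADD r0<-Add1 | r0:Add1,r1:9,r2:6,r3:6
c2: issue ADD r1<-Add2 | r0:Add1,r1:Add2,r2:6,r3:6
c3: stall | r0:Add1,r1:Add2,r2:6,r3:6
c4: CDB Add1=12; issue ADD r2<-Add1 | r0:12,r1:Add2,r2:Add1,r3:6
c5: CDB Add2=18; issue MUL r1<-Mul1 | r0:12,r1:Mul1,r2:Add1,r3:6
c6: issue SUB r0<-Add2 | r0:Add2,r1:Mul1,r2:Add1,r3:6
c7: CDB Add1=18; issue MUL r3<-Mul2 | r0:Add2,r1:Mul1,r2:18,r3:Mul2
c8: - | r0:Add2,r1:Mul1,r2:18,r3:Mul2
c9: CDB Mul1=216 | r0:Add2,r1:216,r2:18,r3:Mul2
c10: - | r0:Add2,r1:216,r2:18,r3:Mul2
c11: - | r0:Add2,r1:216,r2:18,r3:Mul2
c12: CDB Add2=210 | r0:210,r1:216,r2:18,r3:Mul2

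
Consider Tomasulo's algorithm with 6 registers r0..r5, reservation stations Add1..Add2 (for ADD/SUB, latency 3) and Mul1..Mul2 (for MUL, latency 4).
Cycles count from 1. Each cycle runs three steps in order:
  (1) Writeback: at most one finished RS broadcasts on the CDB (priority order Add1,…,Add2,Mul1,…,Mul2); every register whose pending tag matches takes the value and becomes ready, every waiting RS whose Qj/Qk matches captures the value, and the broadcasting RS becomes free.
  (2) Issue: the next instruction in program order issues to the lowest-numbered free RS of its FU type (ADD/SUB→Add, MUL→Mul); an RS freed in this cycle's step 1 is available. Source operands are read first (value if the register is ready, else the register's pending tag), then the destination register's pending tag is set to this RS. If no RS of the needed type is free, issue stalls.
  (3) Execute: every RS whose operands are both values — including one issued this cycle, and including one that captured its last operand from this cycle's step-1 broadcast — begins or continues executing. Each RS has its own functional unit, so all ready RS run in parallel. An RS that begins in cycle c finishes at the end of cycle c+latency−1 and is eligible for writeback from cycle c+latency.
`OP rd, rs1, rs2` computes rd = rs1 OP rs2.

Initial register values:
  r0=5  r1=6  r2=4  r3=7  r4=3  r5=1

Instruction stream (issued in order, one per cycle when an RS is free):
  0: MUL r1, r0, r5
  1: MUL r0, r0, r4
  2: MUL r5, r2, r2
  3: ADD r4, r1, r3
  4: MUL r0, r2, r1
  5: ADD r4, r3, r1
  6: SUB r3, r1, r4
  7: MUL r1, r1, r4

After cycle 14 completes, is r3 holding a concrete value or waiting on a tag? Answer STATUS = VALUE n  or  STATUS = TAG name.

STATUS = VALUE -7

c1: issue MUL r1<-Mul1 | r0:5,r1:Mul1,r2:4,r3:7,r4:3,r5:1
c2: issue MUL r0<-Mul2 | r0:Mul2,r1:Mul1,r2:4,r3:7,r4:3,r5:1
c3: stall | r0:Mul2,r1:Mul1,r2:4,r3:7,r4:3,r5:1
c4: stall | r0:Mul2,r1:Mul1,r2:4,r3:7,r4:3,r5:1
c5: CDB Mul1=5; issue MUL r5<-Mul1 | r0:Mul2,r1:5,r2:4,r3:7,r4:3,r5:Mul1
c6: CDB Mul2=15; issue ADD r4<-Add1 | r0:15,r1:5,r2:4,r3:7,r4:Add1,r5:Mul1
c7: issue MUL r0<-Mul2 | r0:Mul2,r1:5,r2:4,r3:7,r4:Add1,r5:Mul1
c8: issue ADD r4<-Add2 | r0:Mul2,r1:5,r2:4,r3:7,r4:Add2,r5:Mul1
c9: CDB Add1=12; issue SUB r3<-Add1 | r0:Mul2,r1:5,r2:4,r3:Add1,r4:Add2,r5:Mul1
c10: CDB Mul1=16; issue MUL r1<-Mul1 | r0:Mul2,r1:Mul1,r2:4,r3:Add1,r4:Add2,r5:16
c11: CDB Add2=12 | r0:Mul2,r1:Mul1,r2:4,r3:Add1,r4:12,r5:16
c12: CDB Mul2=20 | r0:20,r1:Mul1,r2:4,r3:Add1,r4:12,r5:16
c13: - | r0:20,r1:Mul1,r2:4,r3:Add1,r4:12,r5:16
c14: CDB Add1=-7 | r0:20,r1:Mul1,r2:4,r3:-7,r4:12,r5:16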